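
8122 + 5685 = 13807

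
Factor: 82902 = 2^1*3^1*41^1*337^1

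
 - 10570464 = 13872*( - 762 )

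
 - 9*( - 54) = 486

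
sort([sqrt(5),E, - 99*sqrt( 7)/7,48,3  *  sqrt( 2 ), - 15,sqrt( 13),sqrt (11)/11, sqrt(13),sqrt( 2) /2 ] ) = [ - 99*sqrt(7 )/7,  -  15,sqrt(11) /11,sqrt( 2) /2 , sqrt(5),E, sqrt ( 13),sqrt(13 ), 3 * sqrt(2), 48]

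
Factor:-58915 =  - 5^1*11783^1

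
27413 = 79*347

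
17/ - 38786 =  - 17/38786 = - 0.00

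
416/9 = 46 + 2/9 = 46.22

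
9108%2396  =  1920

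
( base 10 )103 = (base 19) 58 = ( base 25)43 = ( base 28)3J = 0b1100111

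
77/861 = 11/123  =  0.09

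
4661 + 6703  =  11364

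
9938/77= 9938/77 = 129.06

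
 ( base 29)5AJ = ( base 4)1012202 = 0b1000110100010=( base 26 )6HG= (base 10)4514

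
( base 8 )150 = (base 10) 104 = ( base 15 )6e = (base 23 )4c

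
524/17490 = 262/8745= 0.03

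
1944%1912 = 32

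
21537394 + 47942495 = 69479889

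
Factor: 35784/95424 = 2^( - 3)*3^1 =3/8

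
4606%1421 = 343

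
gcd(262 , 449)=1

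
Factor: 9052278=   2^1*3^1*61^1*24733^1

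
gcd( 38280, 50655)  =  165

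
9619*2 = 19238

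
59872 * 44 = 2634368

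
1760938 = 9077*194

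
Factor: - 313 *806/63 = - 252278/63 =- 2^1*3^( - 2)* 7^ ( - 1 ) * 13^1*31^1 * 313^1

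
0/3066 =0 = 0.00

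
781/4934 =781/4934 = 0.16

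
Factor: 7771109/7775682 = 2^( - 1 ) *3^(  -  1 )*1295947^( - 1)* 7771109^1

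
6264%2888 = 488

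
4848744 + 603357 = 5452101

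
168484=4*42121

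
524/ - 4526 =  - 1 + 2001/2263 = - 0.12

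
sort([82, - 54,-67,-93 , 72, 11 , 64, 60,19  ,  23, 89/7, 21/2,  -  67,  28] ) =[-93,-67,  -  67,-54, 21/2 , 11,89/7, 19,23, 28,60, 64, 72, 82 ] 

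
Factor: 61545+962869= 1024414 = 2^1*512207^1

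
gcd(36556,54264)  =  76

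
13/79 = 13/79=0.16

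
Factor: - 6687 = - 3^2*743^1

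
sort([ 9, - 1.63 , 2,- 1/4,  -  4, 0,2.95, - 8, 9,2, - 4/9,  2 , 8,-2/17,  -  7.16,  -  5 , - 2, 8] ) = [ - 8, - 7.16,  -  5,  -  4,  -  2, - 1.63 , - 4/9, -1/4, - 2/17, 0, 2, 2,2,2.95,8 , 8,  9,9]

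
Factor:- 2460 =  - 2^2*3^1*5^1*41^1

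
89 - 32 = 57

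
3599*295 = 1061705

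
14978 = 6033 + 8945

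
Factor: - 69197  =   - 69197^1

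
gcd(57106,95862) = 2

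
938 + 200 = 1138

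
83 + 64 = 147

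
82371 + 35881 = 118252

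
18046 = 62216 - 44170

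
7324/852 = 1831/213 = 8.60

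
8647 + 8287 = 16934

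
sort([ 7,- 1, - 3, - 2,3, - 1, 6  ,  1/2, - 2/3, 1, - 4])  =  [ - 4,-3, - 2,-1, - 1,-2/3, 1/2,1,3,6 , 7 ]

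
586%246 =94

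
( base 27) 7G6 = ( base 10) 5541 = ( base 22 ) B9J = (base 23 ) AAL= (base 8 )12645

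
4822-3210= 1612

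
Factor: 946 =2^1*11^1*43^1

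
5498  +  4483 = 9981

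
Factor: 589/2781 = 3^( - 3 ) * 19^1 * 31^1*103^( - 1 ) 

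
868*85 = 73780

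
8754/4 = 2188+1/2 = 2188.50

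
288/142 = 2  +  2/71 = 2.03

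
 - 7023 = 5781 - 12804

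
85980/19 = 85980/19 =4525.26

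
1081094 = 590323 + 490771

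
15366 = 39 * 394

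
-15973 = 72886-88859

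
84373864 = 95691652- 11317788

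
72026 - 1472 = 70554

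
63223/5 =12644 + 3/5 = 12644.60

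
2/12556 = 1/6278 =0.00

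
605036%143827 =29728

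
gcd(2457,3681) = 9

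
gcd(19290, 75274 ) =2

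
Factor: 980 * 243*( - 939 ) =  - 223613460=- 2^2 * 3^6 * 5^1*7^2*313^1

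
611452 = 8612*71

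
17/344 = 17/344=0.05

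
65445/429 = 21815/143 = 152.55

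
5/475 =1/95  =  0.01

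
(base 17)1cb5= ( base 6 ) 103405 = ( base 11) 6494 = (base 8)20575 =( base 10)8573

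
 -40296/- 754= 53 + 167/377 = 53.44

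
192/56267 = 192/56267  =  0.00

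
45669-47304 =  - 1635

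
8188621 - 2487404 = 5701217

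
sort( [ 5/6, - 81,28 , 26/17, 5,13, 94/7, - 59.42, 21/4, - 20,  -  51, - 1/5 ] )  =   [ - 81, - 59.42, - 51,-20, - 1/5, 5/6, 26/17,  5,21/4, 13,  94/7, 28 ] 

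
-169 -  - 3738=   3569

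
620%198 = 26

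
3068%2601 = 467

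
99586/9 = 11065 + 1/9 = 11065.11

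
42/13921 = 42/13921 = 0.00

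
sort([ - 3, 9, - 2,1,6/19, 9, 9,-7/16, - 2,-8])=[ - 8, - 3, - 2,-2,- 7/16,6/19, 1,9, 9, 9 ] 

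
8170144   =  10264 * 796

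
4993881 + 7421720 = 12415601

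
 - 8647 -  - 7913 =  - 734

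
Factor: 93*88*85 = 695640= 2^3* 3^1 * 5^1*11^1*17^1*31^1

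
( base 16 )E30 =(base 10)3632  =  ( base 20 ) 91C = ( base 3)11222112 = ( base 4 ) 320300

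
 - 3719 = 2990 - 6709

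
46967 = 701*67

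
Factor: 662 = 2^1 * 331^1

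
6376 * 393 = 2505768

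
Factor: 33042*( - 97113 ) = - 3208807746 = - 2^1*3^2*5507^1*32371^1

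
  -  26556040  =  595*(  -  44632)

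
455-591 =-136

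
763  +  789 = 1552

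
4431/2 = 2215 +1/2=2215.50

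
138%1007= 138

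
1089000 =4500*242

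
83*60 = 4980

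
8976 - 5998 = 2978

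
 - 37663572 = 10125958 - 47789530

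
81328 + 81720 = 163048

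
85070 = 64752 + 20318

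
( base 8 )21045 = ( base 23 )GC1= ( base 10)8741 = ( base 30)9LB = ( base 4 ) 2020211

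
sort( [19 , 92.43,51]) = [ 19,51, 92.43] 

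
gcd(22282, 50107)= 1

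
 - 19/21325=- 1+21306/21325 = -  0.00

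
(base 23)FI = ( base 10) 363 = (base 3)111110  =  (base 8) 553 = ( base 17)146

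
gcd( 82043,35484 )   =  1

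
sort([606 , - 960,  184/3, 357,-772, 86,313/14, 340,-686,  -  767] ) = [  -  960,-772 , - 767,-686,313/14,184/3, 86,340,357,606]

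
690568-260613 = 429955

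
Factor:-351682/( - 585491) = 2^1*53^( - 1 ) * 101^1 * 1741^1*11047^( - 1) 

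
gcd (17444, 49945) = 7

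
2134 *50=106700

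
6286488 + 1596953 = 7883441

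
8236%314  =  72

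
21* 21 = 441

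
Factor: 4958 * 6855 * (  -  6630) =-225334406700 = - 2^2*3^2  *  5^2*13^1*17^1*37^1*67^1*457^1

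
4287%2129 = 29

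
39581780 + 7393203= 46974983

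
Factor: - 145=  -5^1  *29^1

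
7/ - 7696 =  - 1 + 7689/7696 = -  0.00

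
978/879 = 1 + 33/293 = 1.11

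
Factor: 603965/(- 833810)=  -  2^( - 1)*419^( - 1 )*607^1 = - 607/838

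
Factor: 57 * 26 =1482 =2^1 * 3^1 * 13^1*19^1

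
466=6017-5551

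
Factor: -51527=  - 7^1*17^1*433^1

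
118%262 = 118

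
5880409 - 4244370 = 1636039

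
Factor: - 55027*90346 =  - 2^1* 7^2*199^1*227^1*1123^1 = - 4971469342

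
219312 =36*6092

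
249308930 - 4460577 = 244848353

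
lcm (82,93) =7626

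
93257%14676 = 5201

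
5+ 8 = 13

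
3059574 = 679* 4506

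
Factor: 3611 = 23^1* 157^1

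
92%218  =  92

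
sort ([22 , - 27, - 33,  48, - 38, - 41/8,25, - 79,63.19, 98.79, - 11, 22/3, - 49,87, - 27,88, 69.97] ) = [ - 79, -49, - 38, - 33,- 27, - 27 , - 11, - 41/8,22/3, 22,25,48, 63.19,69.97,87, 88, 98.79 ] 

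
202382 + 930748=1133130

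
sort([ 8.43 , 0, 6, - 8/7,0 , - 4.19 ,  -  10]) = [ - 10, - 4.19, - 8/7, 0, 0  ,  6, 8.43]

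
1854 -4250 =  - 2396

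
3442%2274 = 1168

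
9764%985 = 899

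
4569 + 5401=9970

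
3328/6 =554 + 2/3 = 554.67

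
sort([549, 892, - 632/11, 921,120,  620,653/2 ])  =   [ - 632/11 , 120,  653/2,549, 620, 892,921]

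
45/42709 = 45/42709 = 0.00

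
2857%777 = 526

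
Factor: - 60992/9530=  -  2^5* 5^(-1) = -32/5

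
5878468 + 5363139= 11241607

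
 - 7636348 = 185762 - 7822110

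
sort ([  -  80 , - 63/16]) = [ - 80,-63/16]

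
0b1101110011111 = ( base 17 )177G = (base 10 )7071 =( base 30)7pl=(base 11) 5349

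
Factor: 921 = 3^1*307^1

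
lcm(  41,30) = 1230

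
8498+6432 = 14930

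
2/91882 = 1/45941 = 0.00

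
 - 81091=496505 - 577596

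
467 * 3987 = 1861929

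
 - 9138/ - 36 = 1523/6 = 253.83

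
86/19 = 86/19 = 4.53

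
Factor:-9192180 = - 2^2*3^1*5^1 *23^1*6661^1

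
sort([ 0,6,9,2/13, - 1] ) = [ - 1,0,2/13, 6,9 ] 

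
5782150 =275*21026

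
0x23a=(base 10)570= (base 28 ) ka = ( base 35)GA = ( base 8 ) 1072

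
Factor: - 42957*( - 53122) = 2281961754 = 2^1*3^3*37^1*43^1*26561^1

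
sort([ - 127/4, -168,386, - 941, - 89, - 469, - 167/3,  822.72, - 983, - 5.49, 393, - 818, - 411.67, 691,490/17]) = [  -  983, - 941, - 818, - 469, - 411.67, - 168, - 89 ,-167/3,-127/4, - 5.49,490/17, 386,393, 691, 822.72]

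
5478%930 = 828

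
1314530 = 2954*445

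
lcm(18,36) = 36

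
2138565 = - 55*( - 38883) 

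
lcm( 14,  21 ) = 42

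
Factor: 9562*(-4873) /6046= -7^1*11^1*443^1*683^1*3023^ (-1) = - 23297813/3023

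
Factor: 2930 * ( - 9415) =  - 27585950= - 2^1*5^2 *7^1*269^1*293^1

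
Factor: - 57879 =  - 3^2* 59^1*109^1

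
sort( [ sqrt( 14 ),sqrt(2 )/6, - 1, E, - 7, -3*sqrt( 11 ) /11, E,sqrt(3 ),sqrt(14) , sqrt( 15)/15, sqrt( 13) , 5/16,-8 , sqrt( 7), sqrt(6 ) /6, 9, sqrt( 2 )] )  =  [ - 8,-7,  -  1,  -  3*sqrt( 11 )/11, sqrt(2)/6 , sqrt( 15)/15, 5/16,sqrt ( 6) /6, sqrt( 2 ),sqrt( 3 ), sqrt( 7 ),E, E,sqrt( 13 ),  sqrt(14), sqrt(14), 9]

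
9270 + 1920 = 11190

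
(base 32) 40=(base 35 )3n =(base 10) 128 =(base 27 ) 4k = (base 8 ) 200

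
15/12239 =15/12239 = 0.00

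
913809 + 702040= 1615849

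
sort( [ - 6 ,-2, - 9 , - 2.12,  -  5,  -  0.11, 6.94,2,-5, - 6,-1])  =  [ - 9,-6, - 6,-5,  -  5, - 2.12, - 2, - 1,-0.11,2,6.94]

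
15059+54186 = 69245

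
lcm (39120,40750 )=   978000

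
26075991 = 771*33821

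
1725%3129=1725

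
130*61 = 7930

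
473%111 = 29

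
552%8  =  0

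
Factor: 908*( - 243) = - 220644 = - 2^2 * 3^5 * 227^1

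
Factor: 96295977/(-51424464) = - 2^( - 4)*3^1*7^( - 1 )*13^(-1) * 61^(  -  1)*193^( - 1)*10699553^1=- 32098659/17141488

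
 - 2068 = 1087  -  3155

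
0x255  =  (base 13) 36c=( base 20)19H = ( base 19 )1C8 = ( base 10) 597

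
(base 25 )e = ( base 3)112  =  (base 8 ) 16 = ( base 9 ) 15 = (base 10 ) 14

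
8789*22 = 193358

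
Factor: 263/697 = 17^( - 1)*41^( - 1 ) * 263^1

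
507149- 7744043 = - 7236894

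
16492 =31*532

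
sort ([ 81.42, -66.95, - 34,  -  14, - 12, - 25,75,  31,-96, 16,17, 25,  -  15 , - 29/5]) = [ - 96,  -  66.95 , - 34, -25, - 15, - 14,-12, - 29/5,16,17 , 25,31,75, 81.42 ]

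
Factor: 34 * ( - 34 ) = -2^2*17^2 = - 1156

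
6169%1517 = 101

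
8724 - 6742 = 1982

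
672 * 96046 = 64542912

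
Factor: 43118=2^1*21559^1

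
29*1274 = 36946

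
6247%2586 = 1075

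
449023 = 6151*73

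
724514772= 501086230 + 223428542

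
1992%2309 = 1992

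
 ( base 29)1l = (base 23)24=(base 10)50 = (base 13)3b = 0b110010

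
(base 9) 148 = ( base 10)125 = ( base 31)41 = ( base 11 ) 104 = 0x7D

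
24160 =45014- 20854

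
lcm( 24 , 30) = 120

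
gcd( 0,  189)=189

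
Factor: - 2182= - 2^1 * 1091^1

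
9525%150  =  75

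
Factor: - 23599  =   - 23599^1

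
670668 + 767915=1438583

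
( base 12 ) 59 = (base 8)105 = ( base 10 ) 69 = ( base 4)1011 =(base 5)234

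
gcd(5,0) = 5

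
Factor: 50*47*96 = 2^6*3^1*5^2*47^1   =  225600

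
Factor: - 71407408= - 2^4 *4462963^1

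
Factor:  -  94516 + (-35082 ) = -129598 = -  2^1 * 7^1*9257^1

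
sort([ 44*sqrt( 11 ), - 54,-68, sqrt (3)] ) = [ - 68,-54,sqrt( 3),44*sqrt(11)]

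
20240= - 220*(-92)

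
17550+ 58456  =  76006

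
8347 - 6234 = 2113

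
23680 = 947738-924058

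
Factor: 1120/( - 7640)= -28/191 = - 2^2*7^1*191^( - 1) 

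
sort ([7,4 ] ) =[4 , 7]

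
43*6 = 258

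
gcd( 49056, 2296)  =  56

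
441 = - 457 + 898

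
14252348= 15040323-787975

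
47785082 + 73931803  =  121716885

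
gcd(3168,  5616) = 144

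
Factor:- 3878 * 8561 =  - 2^1 *7^2*277^1*1223^1 = - 33199558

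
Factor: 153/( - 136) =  -2^ ( - 3 )*3^2 = - 9/8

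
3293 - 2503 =790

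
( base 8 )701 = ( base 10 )449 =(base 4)13001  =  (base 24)ih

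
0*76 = 0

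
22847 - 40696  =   - 17849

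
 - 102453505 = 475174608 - 577628113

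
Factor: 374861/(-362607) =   -  3^(-1 )*7^ ( - 1)*31^(  -  1)*673^1 = - 673/651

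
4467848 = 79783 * 56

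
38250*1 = 38250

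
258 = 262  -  4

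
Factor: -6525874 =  - 2^1*79^1*103^1*401^1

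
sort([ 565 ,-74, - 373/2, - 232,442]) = [ - 232, - 373/2, - 74,442 , 565]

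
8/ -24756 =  -2/6189  =  -0.00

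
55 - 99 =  - 44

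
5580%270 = 180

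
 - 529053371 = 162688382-691741753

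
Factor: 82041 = 3^1* 23^1*29^1*41^1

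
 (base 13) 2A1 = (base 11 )397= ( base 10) 469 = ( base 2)111010101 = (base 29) g5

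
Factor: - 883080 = -2^3*3^2*5^1 *11^1*223^1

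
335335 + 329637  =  664972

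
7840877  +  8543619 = 16384496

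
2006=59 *34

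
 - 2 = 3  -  5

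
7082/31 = 7082/31 = 228.45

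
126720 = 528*240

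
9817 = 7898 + 1919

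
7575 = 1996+5579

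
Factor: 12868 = 2^2*3217^1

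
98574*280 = 27600720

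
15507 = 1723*9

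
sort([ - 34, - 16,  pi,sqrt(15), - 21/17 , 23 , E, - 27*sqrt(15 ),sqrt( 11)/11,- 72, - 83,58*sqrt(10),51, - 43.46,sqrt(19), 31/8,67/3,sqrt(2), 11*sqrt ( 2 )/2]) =[ - 27 * sqrt( 15 ), -83, -72,-43.46, - 34, - 16, - 21/17,sqrt( 11) /11, sqrt(2),E, pi , sqrt( 15), 31/8, sqrt( 19),11*sqrt (2)/2,67/3,23,51, 58*sqrt(10 ) ]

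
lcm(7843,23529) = 23529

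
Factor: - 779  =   - 19^1 * 41^1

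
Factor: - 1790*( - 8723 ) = 2^1*5^1 * 11^1 * 13^1*61^1*179^1 = 15614170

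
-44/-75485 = 44/75485 = 0.00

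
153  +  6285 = 6438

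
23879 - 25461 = - 1582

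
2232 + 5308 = 7540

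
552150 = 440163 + 111987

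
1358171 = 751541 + 606630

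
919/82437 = 919/82437 = 0.01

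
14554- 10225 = 4329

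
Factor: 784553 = 7^1*11^1*23^1*443^1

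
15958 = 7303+8655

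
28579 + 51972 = 80551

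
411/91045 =411/91045 = 0.00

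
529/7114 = 529/7114 = 0.07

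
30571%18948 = 11623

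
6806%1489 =850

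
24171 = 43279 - 19108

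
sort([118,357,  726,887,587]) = [118, 357,  587,726,887]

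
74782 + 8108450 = 8183232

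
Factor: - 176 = -2^4*11^1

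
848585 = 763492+85093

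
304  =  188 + 116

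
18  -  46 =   -  28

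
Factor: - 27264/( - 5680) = 2^3*3^1*5^( - 1 )= 24/5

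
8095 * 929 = 7520255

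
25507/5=25507/5 = 5101.40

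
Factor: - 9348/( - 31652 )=3^1*19^1*193^(- 1)= 57/193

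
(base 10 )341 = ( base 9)418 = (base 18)10h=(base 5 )2331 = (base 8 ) 525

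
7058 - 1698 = 5360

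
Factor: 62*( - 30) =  - 2^2*3^1* 5^1*31^1 = - 1860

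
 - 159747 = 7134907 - 7294654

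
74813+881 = 75694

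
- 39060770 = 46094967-85155737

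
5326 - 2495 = 2831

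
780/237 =3 + 23/79  =  3.29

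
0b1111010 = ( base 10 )122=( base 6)322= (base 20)62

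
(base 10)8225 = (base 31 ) 8HA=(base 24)e6h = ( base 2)10000000100001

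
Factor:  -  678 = - 2^1*3^1*113^1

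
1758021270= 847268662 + 910752608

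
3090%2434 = 656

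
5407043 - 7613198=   -  2206155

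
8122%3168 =1786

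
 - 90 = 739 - 829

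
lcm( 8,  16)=16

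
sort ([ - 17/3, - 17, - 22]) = [  -  22, - 17, - 17/3 ]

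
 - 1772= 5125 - 6897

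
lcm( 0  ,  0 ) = 0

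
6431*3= 19293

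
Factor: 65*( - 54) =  - 2^1*3^3*5^1* 13^1 = - 3510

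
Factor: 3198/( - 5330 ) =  - 3/5 = -3^1*5^ ( - 1 ) 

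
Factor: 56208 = 2^4*3^1 * 1171^1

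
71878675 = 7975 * 9013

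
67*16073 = 1076891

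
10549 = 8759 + 1790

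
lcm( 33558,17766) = 302022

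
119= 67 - -52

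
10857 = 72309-61452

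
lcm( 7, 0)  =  0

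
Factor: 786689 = 101^1*7789^1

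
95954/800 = 47977/400=119.94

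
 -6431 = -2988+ - 3443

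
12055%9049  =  3006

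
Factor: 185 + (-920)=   -  3^1*5^1*7^2  =  -735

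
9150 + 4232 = 13382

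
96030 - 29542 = 66488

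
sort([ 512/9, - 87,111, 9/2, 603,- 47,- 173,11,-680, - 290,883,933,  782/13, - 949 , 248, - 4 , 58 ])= [ -949, - 680,  -  290, - 173, - 87,  -  47, - 4, 9/2, 11,512/9,58, 782/13,111,248 , 603,883,933 ]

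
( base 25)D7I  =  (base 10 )8318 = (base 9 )12362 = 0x207E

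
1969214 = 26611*74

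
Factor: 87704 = 2^3 * 19^1*577^1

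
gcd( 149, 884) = 1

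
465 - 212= 253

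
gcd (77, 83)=1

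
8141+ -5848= 2293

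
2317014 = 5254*441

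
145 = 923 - 778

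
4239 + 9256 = 13495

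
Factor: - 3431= - 47^1*73^1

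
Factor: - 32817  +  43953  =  2^7*3^1*29^1= 11136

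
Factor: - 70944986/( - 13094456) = 2^( - 2)  *  7^1*487^( - 1)*761^1 *3361^( - 1 )*6659^1 = 35472493/6547228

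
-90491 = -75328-15163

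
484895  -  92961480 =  - 92476585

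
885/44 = 20 + 5/44= 20.11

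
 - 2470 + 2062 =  - 408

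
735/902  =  735/902= 0.81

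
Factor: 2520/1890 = 2^2*3^( - 1 )= 4/3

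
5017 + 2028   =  7045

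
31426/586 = 53 + 184/293 = 53.63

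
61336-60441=895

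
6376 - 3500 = 2876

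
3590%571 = 164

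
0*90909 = 0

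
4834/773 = 6+196/773 = 6.25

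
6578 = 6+6572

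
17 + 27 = 44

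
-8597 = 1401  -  9998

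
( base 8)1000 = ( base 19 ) 17I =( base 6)2212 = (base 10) 512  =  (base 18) 1A8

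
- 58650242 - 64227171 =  - 122877413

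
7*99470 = 696290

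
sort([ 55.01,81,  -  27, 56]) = [ - 27,  55.01,56,81]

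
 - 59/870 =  - 1 + 811/870 = - 0.07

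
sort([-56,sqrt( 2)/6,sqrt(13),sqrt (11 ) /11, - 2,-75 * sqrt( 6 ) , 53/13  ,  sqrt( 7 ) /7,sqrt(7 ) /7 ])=[ - 75* sqrt( 6 ), - 56, - 2, sqrt( 2) /6,sqrt( 11 ) /11, sqrt (7)/7,sqrt( 7 )/7,sqrt( 13 ),53/13] 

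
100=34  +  66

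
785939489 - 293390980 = 492548509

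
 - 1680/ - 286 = 5 + 125/143 = 5.87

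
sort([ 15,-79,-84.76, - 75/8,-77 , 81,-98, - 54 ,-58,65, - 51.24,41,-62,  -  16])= [ - 98, - 84.76,-79,  -  77,-62,-58,-54,-51.24, - 16,- 75/8,  15, 41, 65,  81] 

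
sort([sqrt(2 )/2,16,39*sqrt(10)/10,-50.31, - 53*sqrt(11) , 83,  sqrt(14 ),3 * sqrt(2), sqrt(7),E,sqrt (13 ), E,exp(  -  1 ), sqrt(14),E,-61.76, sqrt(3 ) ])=[  -  53 * sqrt( 11), - 61.76, - 50.31, exp( - 1 ) , sqrt(2 )/2, sqrt( 3),sqrt( 7) , E, E, E,sqrt( 13 ),sqrt( 14 ),  sqrt( 14), 3*sqrt(2), 39*sqrt( 10 ) /10,16,83]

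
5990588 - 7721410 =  - 1730822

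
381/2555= 381/2555 = 0.15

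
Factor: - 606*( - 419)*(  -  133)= - 2^1*3^1 * 7^1*19^1*101^1*419^1  =  -33770562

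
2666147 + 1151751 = 3817898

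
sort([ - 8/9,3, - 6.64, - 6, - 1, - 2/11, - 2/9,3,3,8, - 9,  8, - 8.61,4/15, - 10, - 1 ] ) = [ - 10,-9,  -  8.61, - 6.64 ,  -  6, - 1,-1,  -  8/9,-2/9 , - 2/11,4/15,3,  3,3,8, 8]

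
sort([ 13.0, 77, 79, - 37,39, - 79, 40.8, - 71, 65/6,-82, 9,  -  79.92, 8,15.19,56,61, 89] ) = [ - 82, - 79.92, - 79,-71, - 37, 8, 9, 65/6,13.0, 15.19, 39, 40.8 , 56,61, 77, 79, 89]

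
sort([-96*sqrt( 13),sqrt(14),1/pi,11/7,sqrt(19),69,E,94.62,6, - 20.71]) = [-96*sqrt( 13 ), - 20.71 , 1/pi,11/7,  E, sqrt(14),sqrt (19 ),6,69, 94.62]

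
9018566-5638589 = 3379977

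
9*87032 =783288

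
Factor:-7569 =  - 3^2 * 29^2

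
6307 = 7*901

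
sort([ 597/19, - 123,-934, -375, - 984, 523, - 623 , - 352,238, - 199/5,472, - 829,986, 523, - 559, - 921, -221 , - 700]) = [ - 984, - 934, - 921, - 829, - 700,-623, - 559, - 375, - 352, - 221,-123, - 199/5,597/19, 238,472,523,523,986] 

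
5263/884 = 5263/884 = 5.95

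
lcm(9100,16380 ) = 81900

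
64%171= 64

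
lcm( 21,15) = 105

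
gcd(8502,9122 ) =2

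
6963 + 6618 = 13581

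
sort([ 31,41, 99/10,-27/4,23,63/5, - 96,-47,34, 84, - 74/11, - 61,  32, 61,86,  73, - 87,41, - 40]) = [  -  96, - 87, - 61, - 47, - 40,-27/4, - 74/11,99/10, 63/5, 23,31,32,34, 41,41, 61, 73,84, 86] 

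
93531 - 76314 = 17217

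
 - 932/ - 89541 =932/89541 = 0.01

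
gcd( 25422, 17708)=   38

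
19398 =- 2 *(-9699)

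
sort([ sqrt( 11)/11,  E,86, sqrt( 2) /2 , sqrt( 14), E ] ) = [ sqrt( 11 ) /11, sqrt( 2 ) /2 , E, E,sqrt( 14), 86] 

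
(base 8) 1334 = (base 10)732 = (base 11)606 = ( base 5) 10412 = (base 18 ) 24C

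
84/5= 84/5 =16.80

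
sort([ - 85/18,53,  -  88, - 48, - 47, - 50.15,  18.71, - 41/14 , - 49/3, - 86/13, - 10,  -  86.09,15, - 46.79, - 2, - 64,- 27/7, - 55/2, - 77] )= [-88, - 86.09,-77,-64, - 50.15, - 48,- 47,-46.79, - 55/2, - 49/3, - 10, - 86/13 , - 85/18, - 27/7, - 41/14, - 2,15,18.71,53]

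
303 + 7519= 7822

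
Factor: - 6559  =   - 7^1*937^1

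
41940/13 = 3226 + 2/13 = 3226.15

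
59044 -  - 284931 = 343975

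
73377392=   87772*836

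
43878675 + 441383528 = 485262203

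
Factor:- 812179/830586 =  - 2^(  -  1 )*3^( - 1 )*17^ ( - 2 )*479^( - 1)*812179^1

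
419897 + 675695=1095592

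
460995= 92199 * 5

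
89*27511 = 2448479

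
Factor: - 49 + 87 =2^1 * 19^1 =38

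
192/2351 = 192/2351=   0.08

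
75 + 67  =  142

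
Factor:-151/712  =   - 2^( - 3 )*89^( - 1 )*151^1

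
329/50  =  6 + 29/50 =6.58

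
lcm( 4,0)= 0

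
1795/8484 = 1795/8484 = 0.21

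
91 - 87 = 4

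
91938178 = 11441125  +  80497053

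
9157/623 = 9157/623= 14.70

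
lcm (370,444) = 2220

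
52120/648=6515/81=   80.43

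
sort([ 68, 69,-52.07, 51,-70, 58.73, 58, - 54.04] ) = [ - 70 , - 54.04, - 52.07,51, 58, 58.73,68, 69]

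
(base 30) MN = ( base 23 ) 16G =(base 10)683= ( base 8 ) 1253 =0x2ab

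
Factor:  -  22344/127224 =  - 49/279 =- 3^( -2)*7^2*31^(-1 ) 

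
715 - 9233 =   -  8518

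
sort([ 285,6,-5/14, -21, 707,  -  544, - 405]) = [ - 544, - 405, - 21 , - 5/14,  6, 285, 707]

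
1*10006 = 10006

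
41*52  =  2132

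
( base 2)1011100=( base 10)92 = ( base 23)40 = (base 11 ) 84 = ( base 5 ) 332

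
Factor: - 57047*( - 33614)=1917577858 = 2^1*7^5*57047^1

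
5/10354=5/10354 = 0.00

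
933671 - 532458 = 401213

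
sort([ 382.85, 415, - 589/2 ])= [  -  589/2,382.85, 415 ] 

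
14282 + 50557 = 64839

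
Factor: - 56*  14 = - 2^4*7^2 = - 784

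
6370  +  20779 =27149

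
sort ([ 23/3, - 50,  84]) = [ - 50,23/3,84]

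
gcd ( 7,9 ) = 1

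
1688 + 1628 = 3316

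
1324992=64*20703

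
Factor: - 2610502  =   - 2^1*1305251^1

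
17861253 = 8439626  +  9421627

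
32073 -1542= 30531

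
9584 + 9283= 18867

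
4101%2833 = 1268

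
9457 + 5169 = 14626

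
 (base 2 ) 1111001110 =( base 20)28e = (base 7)2561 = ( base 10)974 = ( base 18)302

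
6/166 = 3/83  =  0.04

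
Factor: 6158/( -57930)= - 3079/28965 = -  3^( - 1) * 5^( - 1 )*1931^(-1 ) * 3079^1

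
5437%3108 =2329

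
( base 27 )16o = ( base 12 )643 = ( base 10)915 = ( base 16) 393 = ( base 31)tg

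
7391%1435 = 216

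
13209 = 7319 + 5890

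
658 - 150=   508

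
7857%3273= 1311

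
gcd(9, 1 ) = 1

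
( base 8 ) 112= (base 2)1001010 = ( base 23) 35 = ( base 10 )74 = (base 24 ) 32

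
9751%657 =553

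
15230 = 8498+6732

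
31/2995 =31/2995= 0.01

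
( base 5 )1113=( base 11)134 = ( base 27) 5n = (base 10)158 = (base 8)236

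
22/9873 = 22/9873 = 0.00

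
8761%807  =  691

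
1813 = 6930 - 5117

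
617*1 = 617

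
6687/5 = 1337 + 2/5  =  1337.40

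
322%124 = 74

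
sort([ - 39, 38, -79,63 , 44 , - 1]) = [ - 79,-39, - 1,38, 44,  63]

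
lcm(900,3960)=19800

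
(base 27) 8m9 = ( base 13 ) 2c10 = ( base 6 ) 45443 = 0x1923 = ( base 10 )6435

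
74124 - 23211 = 50913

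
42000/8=5250 = 5250.00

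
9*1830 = 16470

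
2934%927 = 153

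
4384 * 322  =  1411648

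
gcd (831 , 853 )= 1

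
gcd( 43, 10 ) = 1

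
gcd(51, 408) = 51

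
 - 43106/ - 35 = 6158/5= 1231.60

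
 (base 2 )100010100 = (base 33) 8c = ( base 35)7v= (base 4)10110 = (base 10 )276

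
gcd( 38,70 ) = 2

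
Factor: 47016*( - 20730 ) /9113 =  - 974641680/9113= -2^4*3^3*5^1*13^( -1 )*653^1*691^1*701^(  -  1 ) 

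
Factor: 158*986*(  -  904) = - 140832352 = - 2^5 * 17^1*29^1*79^1*113^1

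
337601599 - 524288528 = - 186686929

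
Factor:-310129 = -310129^1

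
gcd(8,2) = 2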